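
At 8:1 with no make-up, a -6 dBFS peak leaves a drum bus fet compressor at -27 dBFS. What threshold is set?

Input is 24 dB above T (since output overshoot × R = input overshoot: (-27 − T)·8 = -6 − T gives T = -30 dBFS).
Check: -30 + (-6 − (-30))/8 = -30 + 3 = -27 dBFS. ✓

-30 dBFS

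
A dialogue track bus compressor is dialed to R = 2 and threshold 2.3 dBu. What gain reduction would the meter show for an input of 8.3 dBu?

Overshoot = 8.3 − 2.3 = 6 dB.
After 2:1 compression the overshoot becomes 6/2 = 3 dB.
Gain reduction = 6 − 3 = 3 dB.

3 dB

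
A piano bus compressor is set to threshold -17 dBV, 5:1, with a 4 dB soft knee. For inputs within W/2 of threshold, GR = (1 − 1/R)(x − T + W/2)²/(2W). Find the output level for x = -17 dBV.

-17.4 dBV

x − T + W/2 = -17 − (-17) + 2 = 2.
GR = (1 − 1/5) × 2² / 8 = 0.8 × 4 / 8 = 0.4 dB.
Output = -17 − 0.4 = -17.4 dBV.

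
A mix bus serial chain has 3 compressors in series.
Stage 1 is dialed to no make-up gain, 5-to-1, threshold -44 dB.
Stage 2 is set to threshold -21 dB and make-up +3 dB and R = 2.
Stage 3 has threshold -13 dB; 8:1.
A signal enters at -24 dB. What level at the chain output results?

-37 dB

Stage 1: -24 dB is 20 dB over -44 dB; at 5:1 that becomes 4 dB over, giving -40 dB.
Stage 2: -40 dB ≤ -21 dB, so stage 2 doesn't engage; make-up brings it to -37 dB.
Stage 3: -37 dB ≤ -13 dB, so stage 3 doesn't engage; output -37 dB.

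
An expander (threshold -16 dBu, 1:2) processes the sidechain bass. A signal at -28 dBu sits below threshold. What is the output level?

The input is 12 dB below the -16 dBu threshold.
A 1:2 expander multiplies undershoot by 2: 12 × 2 = 24 dB below threshold.
Output = -16 − 24 = -40 dBu.

-40 dBu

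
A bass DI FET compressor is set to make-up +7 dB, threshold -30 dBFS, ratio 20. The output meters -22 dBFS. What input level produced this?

Remove make-up: -22 − 7 = -29 dBFS.
Post-compression overshoot = -29 − (-30) = 1 dB.
Undo the ratio: input overshoot = 1 × 20 = 20 dB, giving input = -10 dBFS.

-10 dBFS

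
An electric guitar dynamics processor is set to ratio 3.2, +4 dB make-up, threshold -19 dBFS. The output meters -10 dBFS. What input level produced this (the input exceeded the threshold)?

Before make-up, the level was -10 − 4 = -14 dBFS.
The compressed level sits -14 − (-19) = 5 dB over threshold.
Input overshoot = R × output overshoot = 16 dB → input = -19 + 16 = -3 dBFS.

-3 dBFS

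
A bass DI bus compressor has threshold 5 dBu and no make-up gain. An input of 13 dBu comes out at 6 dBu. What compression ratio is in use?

Input overshoot = 13 − 5 = 8 dB; output overshoot = 6 − 5 = 1 dB.
Ratio = 8 / 1 = 8.

8:1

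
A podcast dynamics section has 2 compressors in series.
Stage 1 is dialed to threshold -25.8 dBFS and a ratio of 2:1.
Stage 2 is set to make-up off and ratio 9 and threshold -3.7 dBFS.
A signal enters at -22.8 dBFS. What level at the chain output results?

Stage 1: -22.8 dBFS is 3 dB over -25.8 dBFS; at 2:1 that becomes 1.5 dB over, giving -24.3 dBFS.
Stage 2: below threshold (-24.3 ≤ -3.7); passes unchanged; output -24.3 dBFS.

-24.3 dBFS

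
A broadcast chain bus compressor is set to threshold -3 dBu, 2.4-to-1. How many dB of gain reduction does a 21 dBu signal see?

Overshoot = 21 − (-3) = 24 dB.
A 2.4:1 ratio leaves 10 dB of that excess.
Gain reduction = 24 − 10 = 14 dB.

14 dB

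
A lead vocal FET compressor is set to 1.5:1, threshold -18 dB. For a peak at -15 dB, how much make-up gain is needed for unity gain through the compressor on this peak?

Without make-up, output = threshold + overshoot/1.5 = -18 + 2 = -16 dB.
Gap to target: 1 dB.

1 dB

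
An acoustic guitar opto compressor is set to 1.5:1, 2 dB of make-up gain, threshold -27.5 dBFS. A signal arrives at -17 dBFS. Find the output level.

-18.5 dBFS

The input is 10.5 dB above the -27.5 dBFS threshold.
At 1.5:1 the overshoot is divided by 1.5, leaving 7 dB above threshold.
Output = -27.5 + 7 = -20.5 dBFS; make-up adds 2 dB, giving -18.5 dBFS.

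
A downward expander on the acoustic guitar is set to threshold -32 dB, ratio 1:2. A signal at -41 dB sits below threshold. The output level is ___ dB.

-50 dB

Below threshold, a 1:2 expander applies gain = (2−1)×(T − x) of attenuation.
(2−1) × 9 = 9 dB, so output = -41 − 9 = -50 dB.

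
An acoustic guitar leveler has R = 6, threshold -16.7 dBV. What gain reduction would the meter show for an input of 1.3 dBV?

15 dB

Overshoot = 1.3 − (-16.7) = 18 dB.
After 6:1 compression the overshoot becomes 18/6 = 3 dB.
GR = overshoot in − overshoot out = 18 − 3 = 15 dB.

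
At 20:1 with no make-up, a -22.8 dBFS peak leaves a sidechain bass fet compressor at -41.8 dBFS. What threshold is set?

-42.8 dBFS

Let T be the threshold. Output overshoot = (input overshoot)/R, so -41.8 − T = (-22.8 − T)/20.
20·(-41.8 − T) = -22.8 − T → 19·T = -836 − (-22.8) = -813.2.
T = -813.2/19 = -42.8 dBFS.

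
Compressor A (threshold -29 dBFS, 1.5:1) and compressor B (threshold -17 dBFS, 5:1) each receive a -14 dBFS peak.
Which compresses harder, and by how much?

A, by 2.6 dB

A: GR = 15 − 15/1.5 = 5 dB.
B: GR = 3 − 3/5 = 2.4 dB.
A reduces 2.6 dB more.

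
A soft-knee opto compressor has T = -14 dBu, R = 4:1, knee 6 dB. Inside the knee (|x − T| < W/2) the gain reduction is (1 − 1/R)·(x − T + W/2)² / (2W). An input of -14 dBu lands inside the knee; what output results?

-14.5625 dBu

x − T + W/2 = -14 − (-14) + 3 = 3.
GR = (1 − 1/4) × 3² / 12 = 0.75 × 9 / 12 = 0.5625 dB.
Output = -14 − 0.5625 = -14.5625 dBu.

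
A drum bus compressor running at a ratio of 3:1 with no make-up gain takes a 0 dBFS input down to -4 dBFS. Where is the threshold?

Input is 6 dB above T (since output overshoot × R = input overshoot: (-4 − T)·3 = 0 − T gives T = -6 dBFS).
Check: -6 + (0 − (-6))/3 = -6 + 2 = -4 dBFS. ✓

-6 dBFS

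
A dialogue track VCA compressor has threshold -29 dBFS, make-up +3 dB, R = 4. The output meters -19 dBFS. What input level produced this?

Stripping the +3 dB make-up gives -22 dBFS at the gain stage.
Post-compression overshoot = -22 − (-29) = 7 dB.
Undo the ratio: input overshoot = 7 × 4 = 28 dB, giving input = -1 dBFS.

-1 dBFS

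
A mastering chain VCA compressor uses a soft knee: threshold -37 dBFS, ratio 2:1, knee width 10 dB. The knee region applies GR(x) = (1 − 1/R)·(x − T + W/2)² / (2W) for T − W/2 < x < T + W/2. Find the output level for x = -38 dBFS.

-38.4 dBFS

x − T + W/2 = -38 − (-37) + 5 = 4.
GR = (1 − 1/2) × 4² / 20 = 0.5 × 16 / 20 = 0.4 dB.
Output = -38 − 0.4 = -38.4 dBFS.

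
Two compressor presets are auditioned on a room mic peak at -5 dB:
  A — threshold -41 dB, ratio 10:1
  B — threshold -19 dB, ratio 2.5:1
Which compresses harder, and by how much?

A, by 24 dB

A: GR = 36 − 36/10 = 32.4 dB.
B: GR = 14 − 14/2.5 = 8.4 dB.
A reduces 24 dB more.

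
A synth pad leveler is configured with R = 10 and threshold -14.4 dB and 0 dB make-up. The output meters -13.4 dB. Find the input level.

-4.4 dB

The compressed level sits -13.4 − (-14.4) = 1 dB over threshold.
Undo the ratio: input overshoot = 1 × 10 = 10 dB, giving input = -4.4 dB.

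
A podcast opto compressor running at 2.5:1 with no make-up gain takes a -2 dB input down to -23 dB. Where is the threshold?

Gain reduction = -2 − (-23) = 21 dB; output overshoot = GR / (R − 1) = 21 / 1.5 = 14 dB.
Threshold = output − output overshoot = -23 − 14 = -37 dB.

-37 dB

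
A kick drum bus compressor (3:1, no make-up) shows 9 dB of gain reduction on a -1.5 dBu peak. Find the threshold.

-15 dBu

Gain reduction = -1.5 − (-10.5) = 9 dB; output overshoot = GR / (R − 1) = 9 / 2 = 4.5 dB.
Threshold = output − output overshoot = -10.5 − 4.5 = -15 dBu.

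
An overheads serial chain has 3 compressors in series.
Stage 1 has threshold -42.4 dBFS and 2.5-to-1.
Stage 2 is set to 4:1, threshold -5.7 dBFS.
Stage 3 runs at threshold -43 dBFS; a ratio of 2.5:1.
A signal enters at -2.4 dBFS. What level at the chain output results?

Stage 1: 40 dB above -42.4 dBFS, reduced 2.5:1 to 16 dB above → -26.4 dBFS.
Stage 2: -26.4 dBFS ≤ -5.7 dBFS, so stage 2 doesn't engage; output -26.4 dBFS.
Stage 3: 16.6 dB above -43 dBFS, reduced 2.5:1 to 6.64 dB above → -36.36 dBFS.

-36.36 dBFS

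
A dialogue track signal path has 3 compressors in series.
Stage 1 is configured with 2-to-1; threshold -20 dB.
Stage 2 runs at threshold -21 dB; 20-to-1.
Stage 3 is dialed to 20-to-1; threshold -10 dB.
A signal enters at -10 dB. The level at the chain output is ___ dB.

-20.7 dB

Stage 1: 10 dB above -20 dB, reduced 2:1 to 5 dB above → -15 dB.
Stage 2: overshoot 6 dB → 6/20 = 0.3 dB → -20.7 dB.
Stage 3: -20.7 dB is at or below the -10 dB threshold — no compression; output -20.7 dB.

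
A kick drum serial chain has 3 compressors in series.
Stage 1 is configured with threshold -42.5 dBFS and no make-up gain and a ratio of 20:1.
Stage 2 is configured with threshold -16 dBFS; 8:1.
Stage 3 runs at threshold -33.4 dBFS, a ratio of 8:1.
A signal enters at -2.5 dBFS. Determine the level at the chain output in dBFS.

Stage 1: -2.5 dBFS is 40 dB over -42.5 dBFS; at 20:1 that becomes 2 dB over, giving -40.5 dBFS.
Stage 2: below threshold (-40.5 ≤ -16); passes unchanged; output -40.5 dBFS.
Stage 3: -40.5 dBFS is at or below the -33.4 dBFS threshold — no compression; output -40.5 dBFS.

-40.5 dBFS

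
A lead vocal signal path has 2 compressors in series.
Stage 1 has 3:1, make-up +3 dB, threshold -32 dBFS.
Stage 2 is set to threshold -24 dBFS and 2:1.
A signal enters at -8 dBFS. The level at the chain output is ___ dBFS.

-22.5 dBFS

Stage 1: overshoot 24 dB → 24/3 = 8 dB → -24 dBFS; +3 dB make-up → -21 dBFS.
Stage 2: -21 dBFS is 3 dB over -24 dBFS; at 2:1 that becomes 1.5 dB over, giving -22.5 dBFS.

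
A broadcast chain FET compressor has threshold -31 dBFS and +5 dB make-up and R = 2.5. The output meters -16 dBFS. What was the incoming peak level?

Before make-up, the level was -16 − 5 = -21 dBFS.
That's 10 dB above the -31 dBFS threshold.
Undo the ratio: input overshoot = 10 × 2.5 = 25 dB, giving input = -6 dBFS.

-6 dBFS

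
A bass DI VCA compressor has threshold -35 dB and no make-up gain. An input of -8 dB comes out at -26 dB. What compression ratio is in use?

3:1

Input overshoot = -8 − (-35) = 27 dB; output overshoot = -26 − (-35) = 9 dB.
Ratio = 27 / 9 = 3.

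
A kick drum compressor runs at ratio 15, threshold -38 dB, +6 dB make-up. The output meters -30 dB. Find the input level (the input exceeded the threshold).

Before make-up, the level was -30 − 6 = -36 dB.
Post-compression overshoot = -36 − (-38) = 2 dB.
Undo the ratio: input overshoot = 2 × 15 = 30 dB, giving input = -8 dB.

-8 dB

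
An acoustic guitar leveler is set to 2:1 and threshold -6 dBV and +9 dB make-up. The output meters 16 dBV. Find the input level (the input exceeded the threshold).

20 dBV

Before make-up, the level was 16 − 9 = 7 dBV.
The compressed level sits 7 − (-6) = 13 dB over threshold.
Before 2:1 compression the overshoot was 13 × 2 = 26 dB, so input = -6 + 26 = 20 dBV.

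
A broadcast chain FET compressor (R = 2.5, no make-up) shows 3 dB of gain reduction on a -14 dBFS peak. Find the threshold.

-19 dBFS

Let T be the threshold. Output overshoot = (input overshoot)/R, so -17 − T = (-14 − T)/2.5.
2.5·(-17 − T) = -14 − T → 1.5·T = -42.5 − (-14) = -28.5.
T = -28.5/1.5 = -19 dBFS.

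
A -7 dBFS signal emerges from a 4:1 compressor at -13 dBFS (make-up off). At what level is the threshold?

Gain reduction = -7 − (-13) = 6 dB; output overshoot = GR / (R − 1) = 6 / 3 = 2 dB.
Threshold = output − output overshoot = -13 − 2 = -15 dBFS.

-15 dBFS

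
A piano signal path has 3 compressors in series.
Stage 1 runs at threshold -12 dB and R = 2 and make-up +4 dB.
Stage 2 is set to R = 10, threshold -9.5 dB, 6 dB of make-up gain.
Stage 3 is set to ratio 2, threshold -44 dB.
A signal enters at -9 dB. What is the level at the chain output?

Stage 1: overshoot 3 dB → 3/2 = 1.5 dB → -10.5 dB; +4 dB make-up → -6.5 dB.
Stage 2: 3 dB above -9.5 dB, reduced 10:1 to 0.3 dB above → -9.2 dB; +6 dB make-up → -3.2 dB.
Stage 3: overshoot 40.8 dB → 40.8/2 = 20.4 dB → -23.6 dB.

-23.6 dB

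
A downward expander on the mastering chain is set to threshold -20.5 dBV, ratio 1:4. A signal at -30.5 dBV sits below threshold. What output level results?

Below threshold, a 1:4 expander applies gain = (4−1)×(T − x) of attenuation.
(4−1) × 10 = 30 dB, so output = -30.5 − 30 = -60.5 dBV.

-60.5 dBV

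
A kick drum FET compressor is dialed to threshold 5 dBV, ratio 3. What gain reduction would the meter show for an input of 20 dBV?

Overshoot = 20 − 5 = 15 dB.
A 3:1 ratio leaves 5 dB of that excess.
GR = overshoot in − overshoot out = 15 − 5 = 10 dB.

10 dB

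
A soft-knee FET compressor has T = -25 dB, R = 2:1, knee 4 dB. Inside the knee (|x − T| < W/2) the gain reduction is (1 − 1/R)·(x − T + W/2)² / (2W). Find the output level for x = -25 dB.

-25.25 dB

x − T + W/2 = -25 − (-25) + 2 = 2.
GR = (1 − 1/2) × 2² / 8 = 0.5 × 4 / 8 = 0.25 dB.
Output = -25 − 0.25 = -25.25 dB.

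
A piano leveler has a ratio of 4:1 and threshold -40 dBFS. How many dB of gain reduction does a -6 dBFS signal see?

25.5 dB

The signal is 34 dB above threshold.
A 4:1 ratio leaves 8.5 dB of that excess.
GR = overshoot in − overshoot out = 34 − 8.5 = 25.5 dB.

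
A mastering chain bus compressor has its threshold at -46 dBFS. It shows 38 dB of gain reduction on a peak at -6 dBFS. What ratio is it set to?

Input overshoot = -6 − (-46) = 40 dB.
Output overshoot = 40 − 38 = 2 dB.
Ratio = input overshoot / output overshoot = 40 / 2 = 20.

20:1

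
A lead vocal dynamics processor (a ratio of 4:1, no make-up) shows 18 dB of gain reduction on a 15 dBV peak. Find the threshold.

Let T be the threshold. Output overshoot = (input overshoot)/R, so -3 − T = (15 − T)/4.
4·(-3 − T) = 15 − T → 3·T = -12 − 15 = -27.
T = -27/3 = -9 dBV.

-9 dBV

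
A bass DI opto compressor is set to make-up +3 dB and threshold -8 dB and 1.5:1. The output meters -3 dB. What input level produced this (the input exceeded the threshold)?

Before make-up, the level was -3 − 3 = -6 dB.
Post-compression overshoot = -6 − (-8) = 2 dB.
Undo the ratio: input overshoot = 2 × 1.5 = 3 dB, giving input = -5 dB.

-5 dB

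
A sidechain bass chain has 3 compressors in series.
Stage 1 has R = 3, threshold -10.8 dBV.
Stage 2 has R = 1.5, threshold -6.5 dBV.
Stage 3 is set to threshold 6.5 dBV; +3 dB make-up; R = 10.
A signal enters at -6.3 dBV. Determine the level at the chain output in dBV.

-6.3 dBV

Stage 1: overshoot 4.5 dB → 4.5/3 = 1.5 dB → -9.3 dBV.
Stage 2: -9.3 dBV ≤ -6.5 dBV, so stage 2 doesn't engage; output -9.3 dBV.
Stage 3: -9.3 dBV is at or below the 6.5 dBV threshold — no compression; make-up brings it to -6.3 dBV.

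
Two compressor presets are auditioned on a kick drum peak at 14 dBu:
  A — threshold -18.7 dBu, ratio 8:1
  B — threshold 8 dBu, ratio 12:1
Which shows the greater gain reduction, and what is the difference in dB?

A, by 23.1125 dB

A: 32.7 dB over, compressed to 4.0875 dB over, so 28.6125 dB of GR.
B: 6 dB over, compressed to 0.5 dB over, so 5.5 dB of GR.
A reduces 23.1125 dB more.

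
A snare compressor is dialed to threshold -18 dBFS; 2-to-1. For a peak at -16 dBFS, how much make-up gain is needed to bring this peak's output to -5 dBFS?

Without make-up, output = threshold + overshoot/2 = -18 + 1 = -17 dBFS.
Gap to target: 12 dB.

12 dB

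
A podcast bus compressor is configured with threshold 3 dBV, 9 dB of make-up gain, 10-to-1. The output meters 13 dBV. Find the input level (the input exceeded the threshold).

13 dBV

Before make-up, the level was 13 − 9 = 4 dBV.
The compressed level sits 4 − 3 = 1 dB over threshold.
Input overshoot = R × output overshoot = 10 dB → input = 3 + 10 = 13 dBV.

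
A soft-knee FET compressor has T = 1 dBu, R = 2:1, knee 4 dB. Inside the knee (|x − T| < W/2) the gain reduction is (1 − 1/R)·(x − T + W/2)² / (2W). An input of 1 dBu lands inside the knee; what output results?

x − T + W/2 = 1 − 1 + 2 = 2.
GR = (1 − 1/2) × 2² / 8 = 0.5 × 4 / 8 = 0.25 dB.
Output = 1 − 0.25 = 0.75 dBu.

0.75 dBu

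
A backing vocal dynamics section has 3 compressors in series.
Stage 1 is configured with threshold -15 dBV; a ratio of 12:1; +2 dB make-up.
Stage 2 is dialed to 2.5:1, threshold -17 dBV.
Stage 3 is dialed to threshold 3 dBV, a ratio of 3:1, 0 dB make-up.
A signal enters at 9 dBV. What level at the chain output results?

-14.6 dBV

Stage 1: 9 dBV is 24 dB over -15 dBV; at 12:1 that becomes 2 dB over, giving -13 dBV; +2 dB make-up → -11 dBV.
Stage 2: overshoot 6 dB → 6/2.5 = 2.4 dB → -14.6 dBV.
Stage 3: -14.6 dBV is at or below the 3 dBV threshold — no compression; output -14.6 dBV.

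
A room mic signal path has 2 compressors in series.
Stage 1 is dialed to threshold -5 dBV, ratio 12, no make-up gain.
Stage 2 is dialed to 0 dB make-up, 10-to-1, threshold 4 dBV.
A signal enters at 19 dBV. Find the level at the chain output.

Stage 1: overshoot 24 dB → 24/12 = 2 dB → -3 dBV.
Stage 2: below threshold (-3 ≤ 4); passes unchanged; output -3 dBV.

-3 dBV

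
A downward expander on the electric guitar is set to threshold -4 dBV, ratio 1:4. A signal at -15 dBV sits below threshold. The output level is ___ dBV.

-48 dBV

Below threshold, a 1:4 expander applies gain = (4−1)×(T − x) of attenuation.
(4−1) × 11 = 33 dB, so output = -15 − 33 = -48 dBV.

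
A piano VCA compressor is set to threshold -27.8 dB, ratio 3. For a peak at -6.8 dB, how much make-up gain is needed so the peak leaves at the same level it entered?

14 dB

Overshoot 21 dB → 21/3 = 7 dB after compression, so the compressed level is -27.8 + 7 = -20.8 dB.
Make-up = target − compressed = -6.8 − (-20.8) = 14 dB.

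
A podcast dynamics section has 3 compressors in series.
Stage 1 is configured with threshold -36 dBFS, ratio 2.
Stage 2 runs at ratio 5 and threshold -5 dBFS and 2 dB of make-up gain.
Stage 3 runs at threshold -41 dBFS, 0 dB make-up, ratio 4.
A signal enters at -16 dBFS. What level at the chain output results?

-36.75 dBFS

Stage 1: overshoot 20 dB → 20/2 = 10 dB → -26 dBFS.
Stage 2: -26 dBFS is at or below the -5 dBFS threshold — no compression; make-up brings it to -24 dBFS.
Stage 3: overshoot 17 dB → 17/4 = 4.25 dB → -36.75 dBFS.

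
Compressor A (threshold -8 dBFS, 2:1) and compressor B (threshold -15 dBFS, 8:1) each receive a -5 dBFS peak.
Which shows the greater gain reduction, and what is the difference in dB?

A: 3 dB over, compressed to 1.5 dB over, so 1.5 dB of GR.
B: 10 dB over, compressed to 1.25 dB over, so 8.75 dB of GR.
B applies 7.25 dB more gain reduction.

B, by 7.25 dB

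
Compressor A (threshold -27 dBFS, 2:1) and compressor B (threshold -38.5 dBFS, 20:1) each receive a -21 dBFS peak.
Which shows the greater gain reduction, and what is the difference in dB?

B, by 13.625 dB

A: 6 dB over, compressed to 3 dB over, so 3 dB of GR.
B: 17.5 dB over, compressed to 0.875 dB over, so 16.625 dB of GR.
Difference: 13.625 dB in favour of B.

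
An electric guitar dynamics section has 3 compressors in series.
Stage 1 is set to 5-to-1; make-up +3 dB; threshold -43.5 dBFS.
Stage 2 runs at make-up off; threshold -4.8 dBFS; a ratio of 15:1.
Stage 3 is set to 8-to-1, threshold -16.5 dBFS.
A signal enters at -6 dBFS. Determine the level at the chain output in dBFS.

-33 dBFS

Stage 1: -6 dBFS is 37.5 dB over -43.5 dBFS; at 5:1 that becomes 7.5 dB over, giving -36 dBFS; +3 dB make-up → -33 dBFS.
Stage 2: below threshold (-33 ≤ -4.8); passes unchanged; output -33 dBFS.
Stage 3: below threshold (-33 ≤ -16.5); passes unchanged; output -33 dBFS.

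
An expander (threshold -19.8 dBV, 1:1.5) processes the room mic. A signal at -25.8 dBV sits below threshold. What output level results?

Below threshold, a 1:1.5 expander applies gain = (1.5−1)×(T − x) of attenuation.
(1.5−1) × 6 = 3 dB, so output = -25.8 − 3 = -28.8 dBV.

-28.8 dBV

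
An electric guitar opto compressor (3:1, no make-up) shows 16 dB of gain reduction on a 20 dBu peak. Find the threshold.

-4 dBu

Input is 24 dB above T (since output overshoot × R = input overshoot: (4 − T)·3 = 20 − T gives T = -4 dBu).
Check: -4 + (20 − (-4))/3 = -4 + 8 = 4 dBu. ✓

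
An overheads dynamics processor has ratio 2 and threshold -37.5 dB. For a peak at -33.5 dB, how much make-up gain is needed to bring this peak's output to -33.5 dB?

2 dB

Without make-up, output = threshold + overshoot/2 = -37.5 + 2 = -35.5 dB.
Gap to target: 2 dB.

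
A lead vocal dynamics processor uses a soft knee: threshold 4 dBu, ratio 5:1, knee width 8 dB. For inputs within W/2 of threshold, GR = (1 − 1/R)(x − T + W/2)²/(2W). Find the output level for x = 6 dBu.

x − T + W/2 = 6 − 4 + 4 = 6.
GR = (1 − 1/5) × 6² / 16 = 0.8 × 36 / 16 = 1.8 dB.
Output = 6 − 1.8 = 4.2 dBu.

4.2 dBu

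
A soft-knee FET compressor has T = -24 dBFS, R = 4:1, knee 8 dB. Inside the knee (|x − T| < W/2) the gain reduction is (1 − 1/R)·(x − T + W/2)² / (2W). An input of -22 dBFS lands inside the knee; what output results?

-23.6875 dBFS

x − T + W/2 = -22 − (-24) + 4 = 6.
GR = (1 − 1/4) × 6² / 16 = 0.75 × 36 / 16 = 1.6875 dB.
Output = -22 − 1.6875 = -23.6875 dBFS.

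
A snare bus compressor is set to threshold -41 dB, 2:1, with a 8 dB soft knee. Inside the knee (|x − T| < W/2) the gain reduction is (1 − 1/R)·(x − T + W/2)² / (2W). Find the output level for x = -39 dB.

x − T + W/2 = -39 − (-41) + 4 = 6.
GR = (1 − 1/2) × 6² / 16 = 0.5 × 36 / 16 = 1.125 dB.
Output = -39 − 1.125 = -40.125 dB.

-40.125 dB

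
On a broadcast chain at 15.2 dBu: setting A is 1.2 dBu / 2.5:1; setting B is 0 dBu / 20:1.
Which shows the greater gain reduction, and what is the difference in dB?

A: overshoot 14 dB → output overshoot 5.6 dB → GR 8.4 dB.
B: overshoot 15.2 dB → output overshoot 0.76 dB → GR 14.44 dB.
B reduces 6.04 dB more.

B, by 6.04 dB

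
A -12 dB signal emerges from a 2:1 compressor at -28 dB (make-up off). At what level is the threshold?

Gain reduction = -12 − (-28) = 16 dB; output overshoot = GR / (R − 1) = 16 / 1 = 16 dB.
Threshold = output − output overshoot = -28 − 16 = -44 dB.

-44 dB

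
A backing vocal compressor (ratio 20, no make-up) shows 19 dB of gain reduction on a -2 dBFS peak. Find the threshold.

Let T be the threshold. Output overshoot = (input overshoot)/R, so -21 − T = (-2 − T)/20.
20·(-21 − T) = -2 − T → 19·T = -420 − (-2) = -418.
T = -418/19 = -22 dBFS.

-22 dBFS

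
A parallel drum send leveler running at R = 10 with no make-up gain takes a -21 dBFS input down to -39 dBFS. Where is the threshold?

-41 dBFS

Input is 20 dB above T (since output overshoot × R = input overshoot: (-39 − T)·10 = -21 − T gives T = -41 dBFS).
Check: -41 + (-21 − (-41))/10 = -41 + 2 = -39 dBFS. ✓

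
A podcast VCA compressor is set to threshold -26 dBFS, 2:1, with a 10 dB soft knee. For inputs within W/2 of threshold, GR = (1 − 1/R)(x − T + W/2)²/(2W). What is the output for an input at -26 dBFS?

-26.625 dBFS

x − T + W/2 = -26 − (-26) + 5 = 5.
GR = (1 − 1/2) × 5² / 20 = 0.5 × 25 / 20 = 0.625 dB.
Output = -26 − 0.625 = -26.625 dBFS.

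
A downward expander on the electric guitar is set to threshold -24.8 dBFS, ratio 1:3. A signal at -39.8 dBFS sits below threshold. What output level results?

-69.8 dBFS

Undershoot = (-24.8) − (-39.8) = 15 dB.
At 1:3, that expands to 45 dB under threshold.
Output = -24.8 − 45 = -69.8 dBFS.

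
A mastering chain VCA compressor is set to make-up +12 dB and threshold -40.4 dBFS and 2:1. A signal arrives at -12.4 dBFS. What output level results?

Overshoot: -12.4 − (-40.4) = 28 dB.
2:1 compression reduces that to 28/2 = 14 dB over.
That puts the output at -26.4 dBFS; make-up adds 12 dB, giving -14.4 dBFS.

-14.4 dBFS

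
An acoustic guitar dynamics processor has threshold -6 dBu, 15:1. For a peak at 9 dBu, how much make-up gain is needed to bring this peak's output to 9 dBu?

Overshoot 15 dB → 15/15 = 1 dB after compression, so the compressed level is -6 + 1 = -5 dBu.
Make-up = target − compressed = 9 − (-5) = 14 dB.

14 dB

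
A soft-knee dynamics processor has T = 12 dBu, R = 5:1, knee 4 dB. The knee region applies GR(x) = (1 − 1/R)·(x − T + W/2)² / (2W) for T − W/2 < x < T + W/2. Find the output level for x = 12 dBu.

11.6 dBu

x − T + W/2 = 12 − 12 + 2 = 2.
GR = (1 − 1/5) × 2² / 8 = 0.8 × 4 / 8 = 0.4 dB.
Output = 12 − 0.4 = 11.6 dBu.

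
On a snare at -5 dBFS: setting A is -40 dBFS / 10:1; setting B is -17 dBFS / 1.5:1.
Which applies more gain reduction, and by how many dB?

A: overshoot 35 dB → output overshoot 3.5 dB → GR 31.5 dB.
B: overshoot 12 dB → output overshoot 8 dB → GR 4 dB.
Difference: 27.5 dB in favour of A.

A, by 27.5 dB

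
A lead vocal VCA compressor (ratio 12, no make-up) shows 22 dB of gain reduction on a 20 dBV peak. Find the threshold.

Input is 24 dB above T (since output overshoot × R = input overshoot: (-2 − T)·12 = 20 − T gives T = -4 dBV).
Check: -4 + (20 − (-4))/12 = -4 + 2 = -2 dBV. ✓

-4 dBV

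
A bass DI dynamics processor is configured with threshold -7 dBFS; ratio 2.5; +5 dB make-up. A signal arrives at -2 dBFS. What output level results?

Overshoot: -2 − (-7) = 5 dB.
At 2.5:1 the overshoot is divided by 2.5, leaving 2 dB above threshold.
So the level is -7 + 2 = -5 dBFS; make-up adds 5 dB, giving 0 dBFS.

0 dBFS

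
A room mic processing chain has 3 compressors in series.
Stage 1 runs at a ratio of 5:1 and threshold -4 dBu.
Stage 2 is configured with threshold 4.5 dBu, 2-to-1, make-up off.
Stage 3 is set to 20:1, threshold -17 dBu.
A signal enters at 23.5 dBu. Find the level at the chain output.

-16.075 dBu

Stage 1: overshoot 27.5 dB → 27.5/5 = 5.5 dB → 1.5 dBu.
Stage 2: below threshold (1.5 ≤ 4.5); passes unchanged; output 1.5 dBu.
Stage 3: 1.5 dBu is 18.5 dB over -17 dBu; at 20:1 that becomes 0.925 dB over, giving -16.075 dBu.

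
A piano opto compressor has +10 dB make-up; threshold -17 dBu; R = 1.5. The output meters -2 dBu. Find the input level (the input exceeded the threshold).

Remove make-up: -2 − 10 = -12 dBu.
Post-compression overshoot = -12 − (-17) = 5 dB.
Undo the ratio: input overshoot = 5 × 1.5 = 7.5 dB, giving input = -9.5 dBu.

-9.5 dBu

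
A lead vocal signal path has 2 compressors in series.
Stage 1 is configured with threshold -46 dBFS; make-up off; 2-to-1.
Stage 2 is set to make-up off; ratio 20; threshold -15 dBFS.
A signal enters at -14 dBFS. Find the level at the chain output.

Stage 1: -14 dBFS is 32 dB over -46 dBFS; at 2:1 that becomes 16 dB over, giving -30 dBFS.
Stage 2: -30 dBFS is at or below the -15 dBFS threshold — no compression; output -30 dBFS.

-30 dBFS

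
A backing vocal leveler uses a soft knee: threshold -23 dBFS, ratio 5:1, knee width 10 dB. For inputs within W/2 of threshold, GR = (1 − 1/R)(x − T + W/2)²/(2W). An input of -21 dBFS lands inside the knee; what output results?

-22.96 dBFS

x − T + W/2 = -21 − (-23) + 5 = 7.
GR = (1 − 1/5) × 7² / 20 = 0.8 × 49 / 20 = 1.96 dB.
Output = -21 − 1.96 = -22.96 dBFS.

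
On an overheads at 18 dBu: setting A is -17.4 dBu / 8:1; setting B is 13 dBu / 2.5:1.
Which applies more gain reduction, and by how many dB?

A, by 27.975 dB

A: GR = 35.4 − 35.4/8 = 30.975 dB.
B: GR = 5 − 5/2.5 = 3 dB.
A applies 27.975 dB more gain reduction.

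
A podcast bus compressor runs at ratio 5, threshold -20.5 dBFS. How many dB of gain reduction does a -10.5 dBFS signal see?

8 dB

-10.5 dBFS exceeds the threshold by 10 dB.
A 5:1 ratio leaves 2 dB of that excess.
So the signal is attenuated by 10 − 2 = 8 dB.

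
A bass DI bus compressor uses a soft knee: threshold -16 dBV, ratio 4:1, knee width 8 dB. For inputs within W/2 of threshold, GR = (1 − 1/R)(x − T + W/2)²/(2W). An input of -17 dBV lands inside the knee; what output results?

x − T + W/2 = -17 − (-16) + 4 = 3.
GR = (1 − 1/4) × 3² / 16 = 0.75 × 9 / 16 = 0.421875 dB.
Output = -17 − 0.421875 = -17.421875 dBV.

-17.421875 dBV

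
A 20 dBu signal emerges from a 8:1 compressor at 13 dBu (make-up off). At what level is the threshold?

Input is 8 dB above T (since output overshoot × R = input overshoot: (13 − T)·8 = 20 − T gives T = 12 dBu).
Check: 12 + (20 − 12)/8 = 12 + 1 = 13 dBu. ✓

12 dBu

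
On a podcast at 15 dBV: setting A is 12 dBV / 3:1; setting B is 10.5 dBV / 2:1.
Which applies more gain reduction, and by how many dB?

A: overshoot 3 dB → output overshoot 1 dB → GR 2 dB.
B: overshoot 4.5 dB → output overshoot 2.25 dB → GR 2.25 dB.
B applies 0.25 dB more gain reduction.

B, by 0.25 dB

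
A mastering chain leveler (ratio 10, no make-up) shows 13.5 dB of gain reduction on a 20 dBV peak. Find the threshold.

5 dBV

Gain reduction = 20 − 6.5 = 13.5 dB; output overshoot = GR / (R − 1) = 13.5 / 9 = 1.5 dB.
Threshold = output − output overshoot = 6.5 − 1.5 = 5 dBV.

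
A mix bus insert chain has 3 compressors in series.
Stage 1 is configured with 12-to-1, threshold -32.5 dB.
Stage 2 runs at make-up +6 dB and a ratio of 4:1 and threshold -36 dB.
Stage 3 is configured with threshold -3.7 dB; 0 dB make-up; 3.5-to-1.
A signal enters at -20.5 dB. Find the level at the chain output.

-28.875 dB

Stage 1: -20.5 dB is 12 dB over -32.5 dB; at 12:1 that becomes 1 dB over, giving -31.5 dB.
Stage 2: 4.5 dB above -36 dB, reduced 4:1 to 1.125 dB above → -34.875 dB; +6 dB make-up → -28.875 dB.
Stage 3: -28.875 dB is at or below the -3.7 dB threshold — no compression; output -28.875 dB.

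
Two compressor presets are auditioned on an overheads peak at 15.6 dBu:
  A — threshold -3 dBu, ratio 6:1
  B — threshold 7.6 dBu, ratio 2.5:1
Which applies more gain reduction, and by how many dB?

A, by 10.7 dB

A: 18.6 dB over, compressed to 3.1 dB over, so 15.5 dB of GR.
B: 8 dB over, compressed to 3.2 dB over, so 4.8 dB of GR.
A reduces 10.7 dB more.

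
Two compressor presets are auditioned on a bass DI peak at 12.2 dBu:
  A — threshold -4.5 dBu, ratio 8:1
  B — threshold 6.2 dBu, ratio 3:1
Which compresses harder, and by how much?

A: 16.7 dB over, compressed to 2.0875 dB over, so 14.6125 dB of GR.
B: 6 dB over, compressed to 2 dB over, so 4 dB of GR.
A reduces 10.6125 dB more.

A, by 10.6125 dB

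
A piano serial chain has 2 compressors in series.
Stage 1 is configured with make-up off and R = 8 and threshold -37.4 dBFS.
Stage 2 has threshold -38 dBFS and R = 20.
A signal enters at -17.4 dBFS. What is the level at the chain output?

Stage 1: -17.4 dBFS is 20 dB over -37.4 dBFS; at 8:1 that becomes 2.5 dB over, giving -34.9 dBFS.
Stage 2: 3.1 dB above -38 dBFS, reduced 20:1 to 0.155 dB above → -37.845 dBFS.

-37.845 dBFS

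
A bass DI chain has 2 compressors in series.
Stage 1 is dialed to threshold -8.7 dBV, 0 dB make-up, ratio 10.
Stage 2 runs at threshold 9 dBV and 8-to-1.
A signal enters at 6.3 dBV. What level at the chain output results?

Stage 1: overshoot 15 dB → 15/10 = 1.5 dB → -7.2 dBV.
Stage 2: -7.2 dBV is at or below the 9 dBV threshold — no compression; output -7.2 dBV.

-7.2 dBV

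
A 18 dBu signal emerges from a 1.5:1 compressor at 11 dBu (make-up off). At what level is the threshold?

Let T be the threshold. Output overshoot = (input overshoot)/R, so 11 − T = (18 − T)/1.5.
1.5·(11 − T) = 18 − T → 0.5·T = 16.5 − 18 = -1.5.
T = -1.5/0.5 = -3 dBu.

-3 dBu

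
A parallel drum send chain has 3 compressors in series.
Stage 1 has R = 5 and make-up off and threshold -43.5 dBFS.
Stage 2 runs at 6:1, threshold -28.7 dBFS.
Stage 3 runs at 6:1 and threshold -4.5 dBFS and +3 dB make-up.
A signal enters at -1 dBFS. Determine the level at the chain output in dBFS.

Stage 1: 42.5 dB above -43.5 dBFS, reduced 5:1 to 8.5 dB above → -35 dBFS.
Stage 2: below threshold (-35 ≤ -28.7); passes unchanged; output -35 dBFS.
Stage 3: below threshold (-35 ≤ -4.5); passes unchanged; make-up brings it to -32 dBFS.

-32 dBFS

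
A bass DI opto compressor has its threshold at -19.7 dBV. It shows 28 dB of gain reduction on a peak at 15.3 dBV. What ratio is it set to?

Input overshoot = 15.3 − (-19.7) = 35 dB.
Output overshoot = 35 − 28 = 7 dB.
Ratio = input overshoot / output overshoot = 35 / 7 = 5.

5:1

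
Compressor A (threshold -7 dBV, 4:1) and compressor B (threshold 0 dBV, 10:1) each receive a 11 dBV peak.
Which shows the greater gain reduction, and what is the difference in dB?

A: overshoot 18 dB → output overshoot 4.5 dB → GR 13.5 dB.
B: overshoot 11 dB → output overshoot 1.1 dB → GR 9.9 dB.
A reduces 3.6 dB more.

A, by 3.6 dB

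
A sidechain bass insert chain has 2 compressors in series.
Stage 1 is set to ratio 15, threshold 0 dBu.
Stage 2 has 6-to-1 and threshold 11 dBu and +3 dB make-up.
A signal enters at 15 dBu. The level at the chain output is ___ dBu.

4 dBu

Stage 1: overshoot 15 dB → 15/15 = 1 dB → 1 dBu.
Stage 2: below threshold (1 ≤ 11); passes unchanged; make-up brings it to 4 dBu.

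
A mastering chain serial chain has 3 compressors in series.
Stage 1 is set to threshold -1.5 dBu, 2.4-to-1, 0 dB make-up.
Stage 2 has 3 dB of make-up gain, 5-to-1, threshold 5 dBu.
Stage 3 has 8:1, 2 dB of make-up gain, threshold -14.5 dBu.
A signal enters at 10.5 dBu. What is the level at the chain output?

-9.875 dBu

Stage 1: 10.5 dBu is 12 dB over -1.5 dBu; at 2.4:1 that becomes 5 dB over, giving 3.5 dBu.
Stage 2: 3.5 dBu is at or below the 5 dBu threshold — no compression; make-up brings it to 6.5 dBu.
Stage 3: 21 dB above -14.5 dBu, reduced 8:1 to 2.625 dB above → -11.875 dBu; +2 dB make-up → -9.875 dBu.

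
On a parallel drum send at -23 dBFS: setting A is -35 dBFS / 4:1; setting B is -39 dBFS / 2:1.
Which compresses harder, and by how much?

A: GR = 12 − 12/4 = 9 dB.
B: GR = 16 − 16/2 = 8 dB.
Difference: 1 dB in favour of A.

A, by 1 dB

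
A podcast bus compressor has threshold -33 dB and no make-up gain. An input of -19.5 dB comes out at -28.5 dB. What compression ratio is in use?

Input overshoot = -19.5 − (-33) = 13.5 dB; output overshoot = -28.5 − (-33) = 4.5 dB.
Ratio = 13.5 / 4.5 = 3.

3:1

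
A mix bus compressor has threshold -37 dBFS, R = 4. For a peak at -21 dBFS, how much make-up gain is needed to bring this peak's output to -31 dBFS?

2 dB

Without make-up, output = threshold + overshoot/4 = -37 + 4 = -33 dBFS.
Gap to target: 2 dB.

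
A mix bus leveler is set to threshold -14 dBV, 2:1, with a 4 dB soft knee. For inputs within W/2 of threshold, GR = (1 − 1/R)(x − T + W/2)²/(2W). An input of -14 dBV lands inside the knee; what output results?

x − T + W/2 = -14 − (-14) + 2 = 2.
GR = (1 − 1/2) × 2² / 8 = 0.5 × 4 / 8 = 0.25 dB.
Output = -14 − 0.25 = -14.25 dBV.

-14.25 dBV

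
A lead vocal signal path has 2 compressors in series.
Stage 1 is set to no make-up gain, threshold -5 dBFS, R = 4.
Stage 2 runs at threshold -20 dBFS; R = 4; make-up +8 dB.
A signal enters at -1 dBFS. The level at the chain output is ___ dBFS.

Stage 1: -1 dBFS is 4 dB over -5 dBFS; at 4:1 that becomes 1 dB over, giving -4 dBFS.
Stage 2: 16 dB above -20 dBFS, reduced 4:1 to 4 dB above → -16 dBFS; +8 dB make-up → -8 dBFS.

-8 dBFS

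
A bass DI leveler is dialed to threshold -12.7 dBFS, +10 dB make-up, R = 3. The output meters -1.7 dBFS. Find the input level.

-9.7 dBFS

Before make-up, the level was -1.7 − 10 = -11.7 dBFS.
Post-compression overshoot = -11.7 − (-12.7) = 1 dB.
Before 3:1 compression the overshoot was 1 × 3 = 3 dB, so input = -12.7 + 3 = -9.7 dBFS.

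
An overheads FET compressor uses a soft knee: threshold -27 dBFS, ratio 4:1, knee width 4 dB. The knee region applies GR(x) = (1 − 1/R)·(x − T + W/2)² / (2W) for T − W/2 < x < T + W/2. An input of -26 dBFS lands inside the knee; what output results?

-26.84375 dBFS

x − T + W/2 = -26 − (-27) + 2 = 3.
GR = (1 − 1/4) × 3² / 8 = 0.75 × 9 / 8 = 0.84375 dB.
Output = -26 − 0.84375 = -26.84375 dBFS.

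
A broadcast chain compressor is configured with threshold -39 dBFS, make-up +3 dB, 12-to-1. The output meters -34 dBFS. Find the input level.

-15 dBFS

Stripping the +3 dB make-up gives -37 dBFS at the gain stage.
The compressed level sits -37 − (-39) = 2 dB over threshold.
Undo the ratio: input overshoot = 2 × 12 = 24 dB, giving input = -15 dBFS.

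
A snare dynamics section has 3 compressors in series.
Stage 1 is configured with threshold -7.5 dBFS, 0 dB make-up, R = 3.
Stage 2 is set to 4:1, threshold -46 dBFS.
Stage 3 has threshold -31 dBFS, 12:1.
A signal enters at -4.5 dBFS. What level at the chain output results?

Stage 1: -4.5 dBFS is 3 dB over -7.5 dBFS; at 3:1 that becomes 1 dB over, giving -6.5 dBFS.
Stage 2: -6.5 dBFS is 39.5 dB over -46 dBFS; at 4:1 that becomes 9.875 dB over, giving -36.125 dBFS.
Stage 3: -36.125 dBFS is at or below the -31 dBFS threshold — no compression; output -36.125 dBFS.

-36.125 dBFS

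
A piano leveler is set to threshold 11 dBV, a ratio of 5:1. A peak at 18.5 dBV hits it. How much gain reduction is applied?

6 dB

Overshoot = 18.5 − 11 = 7.5 dB.
At 5:1, output sits 7.5/5 = 1.5 dB above threshold.
Gain reduction = 7.5 − 1.5 = 6 dB.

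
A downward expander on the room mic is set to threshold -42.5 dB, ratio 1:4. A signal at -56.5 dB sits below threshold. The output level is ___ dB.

-98.5 dB

The input is 14 dB below the -42.5 dB threshold.
A 1:4 expander multiplies undershoot by 4: 14 × 4 = 56 dB below threshold.
Output = -42.5 − 56 = -98.5 dB.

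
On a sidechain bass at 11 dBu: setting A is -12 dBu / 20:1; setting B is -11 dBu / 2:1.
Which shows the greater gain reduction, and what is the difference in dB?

A: overshoot 23 dB → output overshoot 1.15 dB → GR 21.85 dB.
B: overshoot 22 dB → output overshoot 11 dB → GR 11 dB.
A reduces 10.85 dB more.

A, by 10.85 dB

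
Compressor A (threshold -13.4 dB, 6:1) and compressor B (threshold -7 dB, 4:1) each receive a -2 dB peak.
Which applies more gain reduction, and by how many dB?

A: overshoot 11.4 dB → output overshoot 1.9 dB → GR 9.5 dB.
B: overshoot 5 dB → output overshoot 1.25 dB → GR 3.75 dB.
Difference: 5.75 dB in favour of A.

A, by 5.75 dB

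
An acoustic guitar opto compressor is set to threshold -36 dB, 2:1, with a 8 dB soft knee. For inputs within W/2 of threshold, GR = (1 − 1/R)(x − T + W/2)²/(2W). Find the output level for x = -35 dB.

x − T + W/2 = -35 − (-36) + 4 = 5.
GR = (1 − 1/2) × 5² / 16 = 0.5 × 25 / 16 = 0.78125 dB.
Output = -35 − 0.78125 = -35.78125 dB.

-35.78125 dB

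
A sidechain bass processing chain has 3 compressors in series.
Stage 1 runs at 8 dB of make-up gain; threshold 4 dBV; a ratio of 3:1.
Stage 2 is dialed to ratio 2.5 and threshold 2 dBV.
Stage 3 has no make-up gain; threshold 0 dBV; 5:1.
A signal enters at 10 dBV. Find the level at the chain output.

1.36 dBV

Stage 1: 6 dB above 4 dBV, reduced 3:1 to 2 dB above → 6 dBV; +8 dB make-up → 14 dBV.
Stage 2: 12 dB above 2 dBV, reduced 2.5:1 to 4.8 dB above → 6.8 dBV.
Stage 3: 6.8 dB above 0 dBV, reduced 5:1 to 1.36 dB above → 1.36 dBV.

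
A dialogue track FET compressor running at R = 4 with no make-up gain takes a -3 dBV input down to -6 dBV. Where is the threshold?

-7 dBV

Let T be the threshold. Output overshoot = (input overshoot)/R, so -6 − T = (-3 − T)/4.
4·(-6 − T) = -3 − T → 3·T = -24 − (-3) = -21.
T = -21/3 = -7 dBV.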